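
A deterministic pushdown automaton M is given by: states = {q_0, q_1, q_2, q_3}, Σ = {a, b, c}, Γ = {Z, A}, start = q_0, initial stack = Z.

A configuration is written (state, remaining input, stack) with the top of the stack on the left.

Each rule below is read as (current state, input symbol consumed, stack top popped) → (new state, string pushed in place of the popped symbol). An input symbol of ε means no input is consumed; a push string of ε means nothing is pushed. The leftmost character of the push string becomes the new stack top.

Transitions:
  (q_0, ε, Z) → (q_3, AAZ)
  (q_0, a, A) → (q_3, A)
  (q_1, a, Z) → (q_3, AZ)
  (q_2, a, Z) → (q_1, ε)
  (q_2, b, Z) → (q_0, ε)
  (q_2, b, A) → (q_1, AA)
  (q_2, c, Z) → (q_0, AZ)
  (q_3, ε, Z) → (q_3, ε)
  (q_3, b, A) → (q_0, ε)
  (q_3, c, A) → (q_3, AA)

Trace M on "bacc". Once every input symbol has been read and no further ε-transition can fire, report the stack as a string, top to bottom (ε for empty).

AAAZ

(q_0, bacc, Z)
  ε-move, top Z: go to q_3, push AAZ → (q_3, bacc, AAZ)
  read b, top A: go to q_0, push ε → (q_0, acc, AZ)
  read a, top A: go to q_3, push A → (q_3, cc, AZ)
  read c, top A: go to q_3, push AA → (q_3, c, AAZ)
  read c, top A: go to q_3, push AA → (q_3, ε, AAAZ)
All input consumed in state q_3 with stack AAAZ.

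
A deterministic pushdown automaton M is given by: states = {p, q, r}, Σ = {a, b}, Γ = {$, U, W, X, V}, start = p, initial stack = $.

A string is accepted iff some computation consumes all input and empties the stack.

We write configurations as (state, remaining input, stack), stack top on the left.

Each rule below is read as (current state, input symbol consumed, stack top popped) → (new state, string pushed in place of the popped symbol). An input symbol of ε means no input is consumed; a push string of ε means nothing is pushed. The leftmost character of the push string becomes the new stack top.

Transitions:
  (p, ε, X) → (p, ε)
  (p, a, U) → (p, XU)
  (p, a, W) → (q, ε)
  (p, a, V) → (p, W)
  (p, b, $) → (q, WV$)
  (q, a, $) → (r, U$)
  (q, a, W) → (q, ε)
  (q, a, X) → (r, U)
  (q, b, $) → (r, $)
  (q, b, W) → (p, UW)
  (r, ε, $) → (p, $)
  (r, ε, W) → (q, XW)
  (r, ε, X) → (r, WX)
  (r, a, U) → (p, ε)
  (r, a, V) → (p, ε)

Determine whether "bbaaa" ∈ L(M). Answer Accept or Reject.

Reject

(p, bbaaa, $)
  read b, top $: go to q, push WV$ → (q, baaa, WV$)
  read b, top W: go to p, push UW → (p, aaa, UWV$)
  read a, top U: go to p, push XU → (p, aa, XUWV$)
  ε-move, top X: go to p, push ε → (p, aa, UWV$)
  read a, top U: go to p, push XU → (p, a, XUWV$)
  ε-move, top X: go to p, push ε → (p, a, UWV$)
  read a, top U: go to p, push XU → (p, ε, XUWV$)
  ε-move, top X: go to p, push ε → (p, ε, UWV$)
All input consumed; stack is UWV$, not empty, and no further ε-move applies.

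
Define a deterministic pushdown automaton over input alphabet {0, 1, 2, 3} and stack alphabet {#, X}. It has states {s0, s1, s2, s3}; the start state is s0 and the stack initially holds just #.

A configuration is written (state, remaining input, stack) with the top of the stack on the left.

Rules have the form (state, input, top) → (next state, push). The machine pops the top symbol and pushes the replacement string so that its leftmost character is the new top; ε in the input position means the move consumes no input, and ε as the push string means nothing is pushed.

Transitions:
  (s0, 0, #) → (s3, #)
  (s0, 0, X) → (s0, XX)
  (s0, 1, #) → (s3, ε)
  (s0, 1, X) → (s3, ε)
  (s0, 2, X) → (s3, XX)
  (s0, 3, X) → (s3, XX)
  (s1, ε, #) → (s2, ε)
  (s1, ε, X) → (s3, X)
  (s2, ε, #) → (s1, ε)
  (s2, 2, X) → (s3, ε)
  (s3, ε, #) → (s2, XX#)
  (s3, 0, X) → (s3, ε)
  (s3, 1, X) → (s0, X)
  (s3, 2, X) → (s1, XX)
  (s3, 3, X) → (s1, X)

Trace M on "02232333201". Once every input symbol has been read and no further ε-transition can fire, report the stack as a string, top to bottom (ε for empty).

(s0, 02232333201, #) ⊢ (s3, 2232333201, #) ⊢ (s2, 2232333201, XX#) ⊢ (s3, 232333201, X#) ⊢ (s1, 32333201, XX#) ⊢ (s3, 32333201, XX#) ⊢ (s1, 2333201, XX#) ⊢ (s3, 2333201, XX#) ⊢ (s1, 333201, XXX#) ⊢ (s3, 333201, XXX#) ⊢ (s1, 33201, XXX#) ⊢ (s3, 33201, XXX#) ⊢ (s1, 3201, XXX#) ⊢ (s3, 3201, XXX#) ⊢ (s1, 201, XXX#) ⊢ (s3, 201, XXX#) ⊢ (s1, 01, XXXX#) ⊢ (s3, 01, XXXX#) ⊢ (s3, 1, XXX#) ⊢ (s0, ε, XXX#)
All input consumed in state s0 with stack XXX#.

XXX#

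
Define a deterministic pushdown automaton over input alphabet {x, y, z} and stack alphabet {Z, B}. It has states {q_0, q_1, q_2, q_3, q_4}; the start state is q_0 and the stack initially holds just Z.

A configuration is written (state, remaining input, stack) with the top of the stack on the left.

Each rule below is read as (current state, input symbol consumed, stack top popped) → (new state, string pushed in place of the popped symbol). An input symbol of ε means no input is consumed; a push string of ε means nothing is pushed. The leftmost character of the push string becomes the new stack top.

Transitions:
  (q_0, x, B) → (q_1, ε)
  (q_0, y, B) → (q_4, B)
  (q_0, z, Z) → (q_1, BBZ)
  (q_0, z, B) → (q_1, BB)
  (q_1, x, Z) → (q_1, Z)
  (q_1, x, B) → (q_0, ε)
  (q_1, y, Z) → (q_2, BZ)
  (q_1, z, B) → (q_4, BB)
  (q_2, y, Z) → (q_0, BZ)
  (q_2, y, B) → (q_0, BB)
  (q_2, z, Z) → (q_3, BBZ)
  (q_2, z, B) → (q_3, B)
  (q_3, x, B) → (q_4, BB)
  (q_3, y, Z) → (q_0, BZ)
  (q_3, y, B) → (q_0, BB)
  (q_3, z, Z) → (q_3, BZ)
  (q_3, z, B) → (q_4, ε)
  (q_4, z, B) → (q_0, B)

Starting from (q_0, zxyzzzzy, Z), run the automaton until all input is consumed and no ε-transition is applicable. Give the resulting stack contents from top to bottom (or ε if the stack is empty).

(q_0, zxyzzzzy, Z) ⊢ (q_1, xyzzzzy, BBZ) ⊢ (q_0, yzzzzy, BZ) ⊢ (q_4, zzzzy, BZ) ⊢ (q_0, zzzy, BZ) ⊢ (q_1, zzy, BBZ) ⊢ (q_4, zy, BBBZ) ⊢ (q_0, y, BBBZ) ⊢ (q_4, ε, BBBZ)
All input consumed in state q_4 with stack BBBZ.

BBBZ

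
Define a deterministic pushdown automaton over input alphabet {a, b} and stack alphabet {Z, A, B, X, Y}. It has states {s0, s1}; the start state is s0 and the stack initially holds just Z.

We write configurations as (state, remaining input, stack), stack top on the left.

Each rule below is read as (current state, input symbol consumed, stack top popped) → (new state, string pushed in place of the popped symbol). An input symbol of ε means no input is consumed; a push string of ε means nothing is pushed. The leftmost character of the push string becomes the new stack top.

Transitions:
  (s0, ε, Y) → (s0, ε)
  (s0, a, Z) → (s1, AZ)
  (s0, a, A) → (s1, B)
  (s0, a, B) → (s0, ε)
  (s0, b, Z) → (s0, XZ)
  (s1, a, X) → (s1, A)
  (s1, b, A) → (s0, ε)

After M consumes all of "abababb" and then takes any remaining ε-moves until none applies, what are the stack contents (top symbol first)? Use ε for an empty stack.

XZ

(s0, abababb, Z) ⊢ (s1, bababb, AZ) ⊢ (s0, ababb, Z) ⊢ (s1, babb, AZ) ⊢ (s0, abb, Z) ⊢ (s1, bb, AZ) ⊢ (s0, b, Z) ⊢ (s0, ε, XZ)
All input consumed in state s0 with stack XZ.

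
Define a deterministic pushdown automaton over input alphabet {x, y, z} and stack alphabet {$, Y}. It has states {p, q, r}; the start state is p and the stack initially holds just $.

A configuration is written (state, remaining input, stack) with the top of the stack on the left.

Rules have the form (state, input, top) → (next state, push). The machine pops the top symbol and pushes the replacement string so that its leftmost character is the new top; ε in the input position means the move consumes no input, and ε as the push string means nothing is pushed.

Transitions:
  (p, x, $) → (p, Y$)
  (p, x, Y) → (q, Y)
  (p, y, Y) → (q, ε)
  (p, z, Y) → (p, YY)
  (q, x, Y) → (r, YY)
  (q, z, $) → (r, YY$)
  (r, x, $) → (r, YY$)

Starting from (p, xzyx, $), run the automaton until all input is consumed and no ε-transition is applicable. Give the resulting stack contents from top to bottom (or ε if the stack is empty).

YY$

(p, xzyx, $)
  read x, top $: go to p, push Y$ → (p, zyx, Y$)
  read z, top Y: go to p, push YY → (p, yx, YY$)
  read y, top Y: go to q, push ε → (q, x, Y$)
  read x, top Y: go to r, push YY → (r, ε, YY$)
All input consumed in state r with stack YY$.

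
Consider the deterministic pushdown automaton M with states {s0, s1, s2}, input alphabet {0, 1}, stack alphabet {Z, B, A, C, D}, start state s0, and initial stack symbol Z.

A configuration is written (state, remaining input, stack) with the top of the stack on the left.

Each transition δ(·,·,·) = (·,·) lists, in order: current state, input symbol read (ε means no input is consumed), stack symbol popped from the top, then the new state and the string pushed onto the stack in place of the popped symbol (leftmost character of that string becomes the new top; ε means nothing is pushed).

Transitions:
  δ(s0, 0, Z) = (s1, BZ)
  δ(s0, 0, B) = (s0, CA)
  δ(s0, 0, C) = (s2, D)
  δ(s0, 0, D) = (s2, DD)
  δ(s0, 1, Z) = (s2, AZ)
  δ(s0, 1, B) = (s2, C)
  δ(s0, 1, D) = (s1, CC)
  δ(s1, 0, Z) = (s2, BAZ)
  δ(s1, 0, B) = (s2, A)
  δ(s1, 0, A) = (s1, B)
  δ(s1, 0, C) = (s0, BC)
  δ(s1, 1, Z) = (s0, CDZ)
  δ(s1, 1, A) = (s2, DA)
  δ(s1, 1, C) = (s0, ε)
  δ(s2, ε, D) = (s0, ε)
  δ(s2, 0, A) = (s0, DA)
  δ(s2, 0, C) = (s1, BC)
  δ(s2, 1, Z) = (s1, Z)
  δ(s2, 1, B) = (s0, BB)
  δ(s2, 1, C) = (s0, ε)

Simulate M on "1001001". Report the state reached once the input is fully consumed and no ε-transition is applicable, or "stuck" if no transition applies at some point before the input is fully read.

stuck

(s0, 1001001, Z) ⊢ (s2, 001001, AZ) ⊢ (s0, 01001, DAZ) ⊢ (s2, 1001, DDAZ) ⊢ (s0, 1001, DAZ) ⊢ (s1, 001, CCAZ) ⊢ (s0, 01, BCCAZ) ⊢ (s0, 1, CACCAZ)
No transition for (s0, 1, top C); M blocks with input 1 remaining.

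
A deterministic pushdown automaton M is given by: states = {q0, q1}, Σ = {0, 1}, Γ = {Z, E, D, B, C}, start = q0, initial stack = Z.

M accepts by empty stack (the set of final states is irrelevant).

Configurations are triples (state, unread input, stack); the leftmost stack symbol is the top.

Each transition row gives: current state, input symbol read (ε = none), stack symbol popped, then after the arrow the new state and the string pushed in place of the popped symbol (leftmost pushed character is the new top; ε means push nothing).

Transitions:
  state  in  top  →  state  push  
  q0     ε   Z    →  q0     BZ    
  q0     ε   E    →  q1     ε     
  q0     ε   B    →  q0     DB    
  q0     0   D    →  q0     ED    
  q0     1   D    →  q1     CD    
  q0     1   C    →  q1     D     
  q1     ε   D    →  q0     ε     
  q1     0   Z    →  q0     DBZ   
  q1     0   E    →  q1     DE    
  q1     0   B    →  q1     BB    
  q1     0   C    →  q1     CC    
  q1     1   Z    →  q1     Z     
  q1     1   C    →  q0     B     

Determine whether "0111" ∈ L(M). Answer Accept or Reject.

(q0, 0111, Z) ⊢ (q0, 0111, BZ) ⊢ (q0, 0111, DBZ) ⊢ (q0, 111, EDBZ) ⊢ (q1, 111, DBZ) ⊢ (q0, 111, BZ) ⊢ (q0, 111, DBZ) ⊢ (q1, 11, CDBZ) ⊢ (q0, 1, BDBZ) ⊢ (q0, 1, DBDBZ) ⊢ (q1, ε, CDBDBZ)
All input consumed; stack is CDBDBZ, not empty, and no further ε-move applies.

Reject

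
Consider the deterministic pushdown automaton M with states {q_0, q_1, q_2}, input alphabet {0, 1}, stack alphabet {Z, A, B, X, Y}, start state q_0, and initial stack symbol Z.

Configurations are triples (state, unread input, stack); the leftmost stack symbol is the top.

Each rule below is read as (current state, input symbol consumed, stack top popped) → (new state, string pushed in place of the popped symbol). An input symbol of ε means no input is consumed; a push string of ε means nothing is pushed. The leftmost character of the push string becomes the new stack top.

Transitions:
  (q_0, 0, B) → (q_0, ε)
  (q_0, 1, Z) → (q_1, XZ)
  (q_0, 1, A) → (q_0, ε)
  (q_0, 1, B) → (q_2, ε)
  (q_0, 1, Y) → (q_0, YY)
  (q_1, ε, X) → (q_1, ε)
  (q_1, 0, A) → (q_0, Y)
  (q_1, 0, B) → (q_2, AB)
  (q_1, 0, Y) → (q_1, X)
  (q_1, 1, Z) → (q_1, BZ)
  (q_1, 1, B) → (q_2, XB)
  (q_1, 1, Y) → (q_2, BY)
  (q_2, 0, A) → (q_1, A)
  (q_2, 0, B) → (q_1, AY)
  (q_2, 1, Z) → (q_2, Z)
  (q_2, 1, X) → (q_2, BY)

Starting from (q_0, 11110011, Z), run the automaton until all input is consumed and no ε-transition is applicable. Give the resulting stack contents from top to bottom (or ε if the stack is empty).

(q_0, 11110011, Z)
  read 1, top Z: go to q_1, push XZ → (q_1, 1110011, XZ)
  ε-move, top X: go to q_1, push ε → (q_1, 1110011, Z)
  read 1, top Z: go to q_1, push BZ → (q_1, 110011, BZ)
  read 1, top B: go to q_2, push XB → (q_2, 10011, XBZ)
  read 1, top X: go to q_2, push BY → (q_2, 0011, BYBZ)
  read 0, top B: go to q_1, push AY → (q_1, 011, AYYBZ)
  read 0, top A: go to q_0, push Y → (q_0, 11, YYYBZ)
  read 1, top Y: go to q_0, push YY → (q_0, 1, YYYYBZ)
  read 1, top Y: go to q_0, push YY → (q_0, ε, YYYYYBZ)
All input consumed in state q_0 with stack YYYYYBZ.

YYYYYBZ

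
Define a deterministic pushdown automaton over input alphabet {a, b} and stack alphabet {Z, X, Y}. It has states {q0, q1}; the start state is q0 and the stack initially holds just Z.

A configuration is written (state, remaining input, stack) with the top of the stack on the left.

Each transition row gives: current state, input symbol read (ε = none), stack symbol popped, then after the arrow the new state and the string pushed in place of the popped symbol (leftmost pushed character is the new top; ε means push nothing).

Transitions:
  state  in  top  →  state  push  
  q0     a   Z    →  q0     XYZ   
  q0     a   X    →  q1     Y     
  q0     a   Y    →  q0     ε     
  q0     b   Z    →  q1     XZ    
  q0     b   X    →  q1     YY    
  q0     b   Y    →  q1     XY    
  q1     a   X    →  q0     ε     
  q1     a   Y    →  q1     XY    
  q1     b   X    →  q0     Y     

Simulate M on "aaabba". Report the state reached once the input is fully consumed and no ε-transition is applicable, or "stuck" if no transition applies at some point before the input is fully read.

(q0, aaabba, Z) ⊢ (q0, aabba, XYZ) ⊢ (q1, abba, YYZ) ⊢ (q1, bba, XYYZ) ⊢ (q0, ba, YYYZ) ⊢ (q1, a, XYYYZ) ⊢ (q0, ε, YYYZ)
All input consumed; M is in state q0.

q0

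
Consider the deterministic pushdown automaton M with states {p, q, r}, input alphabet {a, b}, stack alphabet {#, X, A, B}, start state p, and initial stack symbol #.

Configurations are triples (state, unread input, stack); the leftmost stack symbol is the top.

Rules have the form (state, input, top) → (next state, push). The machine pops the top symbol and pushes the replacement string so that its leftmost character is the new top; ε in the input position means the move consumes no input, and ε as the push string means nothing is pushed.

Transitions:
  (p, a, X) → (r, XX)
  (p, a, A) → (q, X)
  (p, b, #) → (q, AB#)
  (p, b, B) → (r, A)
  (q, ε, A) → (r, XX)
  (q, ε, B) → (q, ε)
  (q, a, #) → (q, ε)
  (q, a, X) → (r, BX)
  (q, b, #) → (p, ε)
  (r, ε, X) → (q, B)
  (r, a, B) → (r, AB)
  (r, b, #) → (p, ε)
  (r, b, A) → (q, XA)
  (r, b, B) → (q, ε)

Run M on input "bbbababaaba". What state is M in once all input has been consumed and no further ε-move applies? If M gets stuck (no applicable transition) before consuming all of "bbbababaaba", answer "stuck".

(p, bbbababaaba, #)
  read b, top #: go to q, push AB# → (q, bbababaaba, AB#)
  ε-move, top A: go to r, push XX → (r, bbababaaba, XXB#)
  ε-move, top X: go to q, push B → (q, bbababaaba, BXB#)
  ε-move, top B: go to q, push ε → (q, bbababaaba, XB#)
No transition for (q, b, top X); M blocks with input bbababaaba remaining.

stuck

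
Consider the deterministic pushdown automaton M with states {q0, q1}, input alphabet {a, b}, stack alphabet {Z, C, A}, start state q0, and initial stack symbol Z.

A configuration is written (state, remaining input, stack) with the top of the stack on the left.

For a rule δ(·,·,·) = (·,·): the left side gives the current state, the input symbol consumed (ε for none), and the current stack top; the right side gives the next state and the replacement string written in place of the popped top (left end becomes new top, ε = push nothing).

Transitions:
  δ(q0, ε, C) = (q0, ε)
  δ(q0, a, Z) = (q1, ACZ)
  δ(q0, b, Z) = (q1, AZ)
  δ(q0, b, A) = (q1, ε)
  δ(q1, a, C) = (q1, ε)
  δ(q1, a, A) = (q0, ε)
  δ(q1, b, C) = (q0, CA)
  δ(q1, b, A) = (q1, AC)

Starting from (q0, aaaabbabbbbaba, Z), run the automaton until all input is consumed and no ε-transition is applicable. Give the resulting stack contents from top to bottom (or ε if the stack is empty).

Z

(q0, aaaabbabbbbaba, Z)
  read a, top Z: go to q1, push ACZ → (q1, aaabbabbbbaba, ACZ)
  read a, top A: go to q0, push ε → (q0, aabbabbbbaba, CZ)
  ε-move, top C: go to q0, push ε → (q0, aabbabbbbaba, Z)
  read a, top Z: go to q1, push ACZ → (q1, abbabbbbaba, ACZ)
  read a, top A: go to q0, push ε → (q0, bbabbbbaba, CZ)
  ε-move, top C: go to q0, push ε → (q0, bbabbbbaba, Z)
  read b, top Z: go to q1, push AZ → (q1, babbbbaba, AZ)
  read b, top A: go to q1, push AC → (q1, abbbbaba, ACZ)
  read a, top A: go to q0, push ε → (q0, bbbbaba, CZ)
  ε-move, top C: go to q0, push ε → (q0, bbbbaba, Z)
  read b, top Z: go to q1, push AZ → (q1, bbbaba, AZ)
  read b, top A: go to q1, push AC → (q1, bbaba, ACZ)
  read b, top A: go to q1, push AC → (q1, baba, ACCZ)
  read b, top A: go to q1, push AC → (q1, aba, ACCCZ)
  read a, top A: go to q0, push ε → (q0, ba, CCCZ)
  ε-move, top C: go to q0, push ε → (q0, ba, CCZ)
  ε-move, top C: go to q0, push ε → (q0, ba, CZ)
  ε-move, top C: go to q0, push ε → (q0, ba, Z)
  read b, top Z: go to q1, push AZ → (q1, a, AZ)
  read a, top A: go to q0, push ε → (q0, ε, Z)
All input consumed in state q0 with stack Z.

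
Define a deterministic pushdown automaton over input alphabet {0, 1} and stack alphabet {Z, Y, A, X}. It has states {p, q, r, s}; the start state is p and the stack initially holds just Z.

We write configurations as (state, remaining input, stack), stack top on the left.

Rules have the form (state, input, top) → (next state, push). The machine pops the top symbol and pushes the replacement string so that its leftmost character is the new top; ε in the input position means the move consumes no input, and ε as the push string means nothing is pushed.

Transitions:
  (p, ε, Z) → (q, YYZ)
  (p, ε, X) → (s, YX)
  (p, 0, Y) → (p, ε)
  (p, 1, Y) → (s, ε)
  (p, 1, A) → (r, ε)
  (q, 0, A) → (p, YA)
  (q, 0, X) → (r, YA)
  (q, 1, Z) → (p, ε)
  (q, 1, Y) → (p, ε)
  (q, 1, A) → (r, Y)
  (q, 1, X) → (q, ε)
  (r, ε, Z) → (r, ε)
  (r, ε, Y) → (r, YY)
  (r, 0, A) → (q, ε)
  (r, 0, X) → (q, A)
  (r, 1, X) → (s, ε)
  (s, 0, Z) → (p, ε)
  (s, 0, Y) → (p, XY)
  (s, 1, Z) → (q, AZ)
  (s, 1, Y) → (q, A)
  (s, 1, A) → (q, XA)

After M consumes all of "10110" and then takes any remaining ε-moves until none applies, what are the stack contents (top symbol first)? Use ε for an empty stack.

(p, 10110, Z) ⊢ (q, 10110, YYZ) ⊢ (p, 0110, YZ) ⊢ (p, 110, Z) ⊢ (q, 110, YYZ) ⊢ (p, 10, YZ) ⊢ (s, 0, Z) ⊢ (p, ε, ε)
All input consumed in state p with stack ε.

ε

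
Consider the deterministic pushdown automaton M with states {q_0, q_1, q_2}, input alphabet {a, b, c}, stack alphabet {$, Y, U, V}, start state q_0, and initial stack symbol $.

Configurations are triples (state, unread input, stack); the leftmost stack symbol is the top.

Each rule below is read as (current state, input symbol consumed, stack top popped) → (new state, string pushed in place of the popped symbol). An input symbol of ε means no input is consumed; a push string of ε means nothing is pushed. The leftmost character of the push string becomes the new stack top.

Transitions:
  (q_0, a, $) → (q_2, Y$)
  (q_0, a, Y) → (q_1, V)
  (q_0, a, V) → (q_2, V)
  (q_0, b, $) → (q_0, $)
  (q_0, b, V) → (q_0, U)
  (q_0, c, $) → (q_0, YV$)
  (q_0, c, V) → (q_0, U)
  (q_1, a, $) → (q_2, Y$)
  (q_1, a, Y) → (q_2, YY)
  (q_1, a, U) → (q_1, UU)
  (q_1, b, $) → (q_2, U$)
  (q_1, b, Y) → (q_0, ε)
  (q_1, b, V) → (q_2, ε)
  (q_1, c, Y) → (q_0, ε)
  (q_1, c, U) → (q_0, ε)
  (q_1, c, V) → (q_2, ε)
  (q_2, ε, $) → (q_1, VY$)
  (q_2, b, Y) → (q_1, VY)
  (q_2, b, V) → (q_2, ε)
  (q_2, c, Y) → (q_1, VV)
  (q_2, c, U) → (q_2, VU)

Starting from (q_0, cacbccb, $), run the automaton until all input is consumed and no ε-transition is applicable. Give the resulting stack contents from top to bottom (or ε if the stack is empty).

V$

(q_0, cacbccb, $) ⊢ (q_0, acbccb, YV$) ⊢ (q_1, cbccb, VV$) ⊢ (q_2, bccb, V$) ⊢ (q_2, ccb, $) ⊢ (q_1, ccb, VY$) ⊢ (q_2, cb, Y$) ⊢ (q_1, b, VV$) ⊢ (q_2, ε, V$)
All input consumed in state q_2 with stack V$.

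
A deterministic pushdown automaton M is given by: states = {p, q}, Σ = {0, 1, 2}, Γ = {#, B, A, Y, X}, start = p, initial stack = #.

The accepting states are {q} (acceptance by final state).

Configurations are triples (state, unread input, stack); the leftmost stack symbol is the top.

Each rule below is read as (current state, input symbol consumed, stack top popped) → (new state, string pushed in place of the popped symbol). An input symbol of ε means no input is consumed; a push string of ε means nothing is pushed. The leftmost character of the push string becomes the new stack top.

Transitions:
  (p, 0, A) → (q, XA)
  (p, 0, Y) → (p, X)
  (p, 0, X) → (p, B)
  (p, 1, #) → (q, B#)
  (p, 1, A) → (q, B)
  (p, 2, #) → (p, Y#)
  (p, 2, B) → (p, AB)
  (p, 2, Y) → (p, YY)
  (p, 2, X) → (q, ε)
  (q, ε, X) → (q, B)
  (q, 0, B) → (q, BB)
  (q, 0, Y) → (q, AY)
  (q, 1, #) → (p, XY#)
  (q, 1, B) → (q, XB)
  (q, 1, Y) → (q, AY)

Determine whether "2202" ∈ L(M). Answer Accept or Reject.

Accept

(p, 2202, #)
  read 2, top #: go to p, push Y# → (p, 202, Y#)
  read 2, top Y: go to p, push YY → (p, 02, YY#)
  read 0, top Y: go to p, push X → (p, 2, XY#)
  read 2, top X: go to q, push ε → (q, ε, Y#)
All input consumed; state q ∈ F.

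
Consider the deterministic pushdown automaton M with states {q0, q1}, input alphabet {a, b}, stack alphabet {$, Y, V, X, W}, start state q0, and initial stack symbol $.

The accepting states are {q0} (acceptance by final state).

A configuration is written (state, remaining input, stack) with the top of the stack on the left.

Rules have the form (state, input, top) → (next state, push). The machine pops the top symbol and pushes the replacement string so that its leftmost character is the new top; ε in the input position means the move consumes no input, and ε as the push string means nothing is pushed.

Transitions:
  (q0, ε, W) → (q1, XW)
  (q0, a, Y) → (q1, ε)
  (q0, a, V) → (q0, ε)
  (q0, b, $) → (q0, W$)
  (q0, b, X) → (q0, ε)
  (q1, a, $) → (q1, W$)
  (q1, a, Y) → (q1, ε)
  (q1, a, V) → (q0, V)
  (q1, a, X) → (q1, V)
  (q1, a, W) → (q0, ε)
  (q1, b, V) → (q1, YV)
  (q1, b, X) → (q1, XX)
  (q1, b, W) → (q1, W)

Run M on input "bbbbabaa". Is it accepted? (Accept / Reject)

(q0, bbbbabaa, $) ⊢ (q0, bbbabaa, W$) ⊢ (q1, bbbabaa, XW$) ⊢ (q1, bbabaa, XXW$) ⊢ (q1, babaa, XXXW$) ⊢ (q1, abaa, XXXXW$) ⊢ (q1, baa, VXXXW$) ⊢ (q1, aa, YVXXXW$) ⊢ (q1, a, VXXXW$) ⊢ (q0, ε, VXXXW$)
All input consumed; state q0 ∈ F.

Accept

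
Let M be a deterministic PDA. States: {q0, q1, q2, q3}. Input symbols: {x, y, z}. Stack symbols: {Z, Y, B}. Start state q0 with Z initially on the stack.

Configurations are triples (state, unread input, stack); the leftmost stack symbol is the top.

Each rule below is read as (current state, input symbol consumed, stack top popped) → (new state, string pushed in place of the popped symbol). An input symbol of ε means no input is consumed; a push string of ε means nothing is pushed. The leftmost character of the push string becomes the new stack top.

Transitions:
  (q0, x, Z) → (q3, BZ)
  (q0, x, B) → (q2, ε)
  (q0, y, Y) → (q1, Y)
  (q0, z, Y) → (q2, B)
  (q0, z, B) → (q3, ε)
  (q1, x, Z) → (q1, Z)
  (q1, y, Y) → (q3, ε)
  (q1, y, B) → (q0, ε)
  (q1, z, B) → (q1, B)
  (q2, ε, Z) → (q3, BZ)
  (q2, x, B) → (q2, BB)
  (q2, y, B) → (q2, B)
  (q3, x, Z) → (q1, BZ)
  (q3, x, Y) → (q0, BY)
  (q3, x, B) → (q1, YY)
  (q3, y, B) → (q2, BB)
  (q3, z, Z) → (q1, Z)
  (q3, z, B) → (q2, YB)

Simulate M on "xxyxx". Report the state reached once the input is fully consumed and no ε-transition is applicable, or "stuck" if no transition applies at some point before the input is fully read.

(q0, xxyxx, Z)
  read x, top Z: go to q3, push BZ → (q3, xyxx, BZ)
  read x, top B: go to q1, push YY → (q1, yxx, YYZ)
  read y, top Y: go to q3, push ε → (q3, xx, YZ)
  read x, top Y: go to q0, push BY → (q0, x, BYZ)
  read x, top B: go to q2, push ε → (q2, ε, YZ)
All input consumed; M is in state q2.

q2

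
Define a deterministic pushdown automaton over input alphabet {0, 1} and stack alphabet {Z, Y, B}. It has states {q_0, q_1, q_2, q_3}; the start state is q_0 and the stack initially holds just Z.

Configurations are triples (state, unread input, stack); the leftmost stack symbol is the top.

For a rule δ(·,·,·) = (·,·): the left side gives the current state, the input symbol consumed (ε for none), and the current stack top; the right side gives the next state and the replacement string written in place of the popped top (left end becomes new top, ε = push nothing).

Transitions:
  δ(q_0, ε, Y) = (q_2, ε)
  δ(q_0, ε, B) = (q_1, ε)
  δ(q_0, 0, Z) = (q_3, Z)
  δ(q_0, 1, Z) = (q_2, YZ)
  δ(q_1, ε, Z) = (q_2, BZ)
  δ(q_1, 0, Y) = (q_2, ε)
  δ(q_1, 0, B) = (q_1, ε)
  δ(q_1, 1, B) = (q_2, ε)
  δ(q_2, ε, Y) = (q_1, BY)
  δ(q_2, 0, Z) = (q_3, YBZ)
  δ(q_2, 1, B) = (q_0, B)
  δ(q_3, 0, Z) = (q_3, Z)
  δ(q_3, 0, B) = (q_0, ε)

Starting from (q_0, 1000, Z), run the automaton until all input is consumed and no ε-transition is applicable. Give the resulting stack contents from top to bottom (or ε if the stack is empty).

(q_0, 1000, Z)
  read 1, top Z: go to q_2, push YZ → (q_2, 000, YZ)
  ε-move, top Y: go to q_1, push BY → (q_1, 000, BYZ)
  read 0, top B: go to q_1, push ε → (q_1, 00, YZ)
  read 0, top Y: go to q_2, push ε → (q_2, 0, Z)
  read 0, top Z: go to q_3, push YBZ → (q_3, ε, YBZ)
All input consumed in state q_3 with stack YBZ.

YBZ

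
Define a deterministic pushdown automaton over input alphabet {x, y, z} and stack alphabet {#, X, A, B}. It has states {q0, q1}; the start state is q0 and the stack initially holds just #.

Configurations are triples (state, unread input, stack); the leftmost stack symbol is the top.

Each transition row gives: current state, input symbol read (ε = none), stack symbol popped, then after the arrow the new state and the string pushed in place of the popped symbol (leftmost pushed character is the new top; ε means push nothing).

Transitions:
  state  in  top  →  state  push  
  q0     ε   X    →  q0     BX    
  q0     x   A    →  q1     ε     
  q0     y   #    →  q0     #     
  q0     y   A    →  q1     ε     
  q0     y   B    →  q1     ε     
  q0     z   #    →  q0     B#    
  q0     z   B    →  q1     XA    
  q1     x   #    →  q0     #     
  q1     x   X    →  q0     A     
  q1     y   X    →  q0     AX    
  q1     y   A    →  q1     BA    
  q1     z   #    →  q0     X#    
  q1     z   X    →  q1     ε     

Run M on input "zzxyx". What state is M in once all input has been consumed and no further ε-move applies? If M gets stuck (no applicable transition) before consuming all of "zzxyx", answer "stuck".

(q0, zzxyx, #) ⊢ (q0, zxyx, B#) ⊢ (q1, xyx, XA#) ⊢ (q0, yx, AA#) ⊢ (q1, x, A#)
No transition for (q1, x, top A); M blocks with input x remaining.

stuck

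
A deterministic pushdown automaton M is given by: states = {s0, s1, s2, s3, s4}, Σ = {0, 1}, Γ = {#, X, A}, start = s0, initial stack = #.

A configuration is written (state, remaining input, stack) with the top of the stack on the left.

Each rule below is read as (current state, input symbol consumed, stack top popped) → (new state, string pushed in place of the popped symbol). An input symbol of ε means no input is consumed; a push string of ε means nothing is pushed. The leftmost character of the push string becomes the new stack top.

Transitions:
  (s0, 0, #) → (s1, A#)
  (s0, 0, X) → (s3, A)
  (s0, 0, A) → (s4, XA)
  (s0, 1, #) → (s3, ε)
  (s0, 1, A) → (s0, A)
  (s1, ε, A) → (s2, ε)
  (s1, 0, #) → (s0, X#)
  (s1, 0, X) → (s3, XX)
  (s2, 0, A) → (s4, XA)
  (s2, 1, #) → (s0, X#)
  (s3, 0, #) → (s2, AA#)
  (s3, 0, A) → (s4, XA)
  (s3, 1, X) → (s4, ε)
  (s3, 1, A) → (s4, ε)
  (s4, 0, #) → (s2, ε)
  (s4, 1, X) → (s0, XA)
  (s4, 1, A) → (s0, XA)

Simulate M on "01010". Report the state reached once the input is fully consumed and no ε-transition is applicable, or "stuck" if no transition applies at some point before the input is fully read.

s2

(s0, 01010, #)
  read 0, top #: go to s1, push A# → (s1, 1010, A#)
  ε-move, top A: go to s2, push ε → (s2, 1010, #)
  read 1, top #: go to s0, push X# → (s0, 010, X#)
  read 0, top X: go to s3, push A → (s3, 10, A#)
  read 1, top A: go to s4, push ε → (s4, 0, #)
  read 0, top #: go to s2, push ε → (s2, ε, ε)
All input consumed; M is in state s2.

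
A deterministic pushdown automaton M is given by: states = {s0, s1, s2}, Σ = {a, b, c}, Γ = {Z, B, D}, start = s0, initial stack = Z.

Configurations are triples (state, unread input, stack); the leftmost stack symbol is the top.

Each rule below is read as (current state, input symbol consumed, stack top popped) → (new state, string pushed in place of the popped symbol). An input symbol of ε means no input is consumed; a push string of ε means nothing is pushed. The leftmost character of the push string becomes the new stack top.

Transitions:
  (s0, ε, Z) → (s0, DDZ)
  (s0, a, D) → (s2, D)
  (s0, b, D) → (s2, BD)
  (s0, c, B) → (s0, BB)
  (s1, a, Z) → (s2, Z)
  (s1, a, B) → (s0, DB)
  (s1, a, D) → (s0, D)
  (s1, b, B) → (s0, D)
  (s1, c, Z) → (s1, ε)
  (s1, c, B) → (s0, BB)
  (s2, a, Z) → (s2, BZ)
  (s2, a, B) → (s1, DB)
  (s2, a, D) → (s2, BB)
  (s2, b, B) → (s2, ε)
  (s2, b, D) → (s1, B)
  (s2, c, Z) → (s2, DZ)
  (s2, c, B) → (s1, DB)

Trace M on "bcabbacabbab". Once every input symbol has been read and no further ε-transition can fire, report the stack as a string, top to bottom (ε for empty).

(s0, bcabbacabbab, Z) ⊢ (s0, bcabbacabbab, DDZ) ⊢ (s2, cabbacabbab, BDDZ) ⊢ (s1, abbacabbab, DBDDZ) ⊢ (s0, bbacabbab, DBDDZ) ⊢ (s2, bacabbab, BDBDDZ) ⊢ (s2, acabbab, DBDDZ) ⊢ (s2, cabbab, BBBDDZ) ⊢ (s1, abbab, DBBBDDZ) ⊢ (s0, bbab, DBBBDDZ) ⊢ (s2, bab, BDBBBDDZ) ⊢ (s2, ab, DBBBDDZ) ⊢ (s2, b, BBBBBDDZ) ⊢ (s2, ε, BBBBDDZ)
All input consumed in state s2 with stack BBBBDDZ.

BBBBDDZ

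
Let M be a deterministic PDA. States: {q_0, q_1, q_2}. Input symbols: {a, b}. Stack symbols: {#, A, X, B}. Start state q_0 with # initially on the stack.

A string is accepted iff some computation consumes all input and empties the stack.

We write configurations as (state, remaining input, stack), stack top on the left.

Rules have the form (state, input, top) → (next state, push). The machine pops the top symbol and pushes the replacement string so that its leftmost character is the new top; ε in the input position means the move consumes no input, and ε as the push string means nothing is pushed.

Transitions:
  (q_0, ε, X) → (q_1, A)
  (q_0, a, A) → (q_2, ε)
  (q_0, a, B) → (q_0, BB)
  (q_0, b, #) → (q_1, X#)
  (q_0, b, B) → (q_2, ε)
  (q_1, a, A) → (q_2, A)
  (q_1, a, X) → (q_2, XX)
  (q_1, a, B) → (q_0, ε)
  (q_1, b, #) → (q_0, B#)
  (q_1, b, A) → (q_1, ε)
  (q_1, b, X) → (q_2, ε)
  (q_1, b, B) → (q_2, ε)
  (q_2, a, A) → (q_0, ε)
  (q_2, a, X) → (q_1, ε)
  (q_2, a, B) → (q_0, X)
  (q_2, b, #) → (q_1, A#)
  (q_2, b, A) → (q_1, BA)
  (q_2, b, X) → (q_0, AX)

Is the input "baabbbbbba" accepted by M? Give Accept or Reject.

Reject

(q_0, baabbbbbba, #)
  read b, top #: go to q_1, push X# → (q_1, aabbbbbba, X#)
  read a, top X: go to q_2, push XX → (q_2, abbbbbba, XX#)
  read a, top X: go to q_1, push ε → (q_1, bbbbbba, X#)
  read b, top X: go to q_2, push ε → (q_2, bbbbba, #)
  read b, top #: go to q_1, push A# → (q_1, bbbba, A#)
  read b, top A: go to q_1, push ε → (q_1, bbba, #)
  read b, top #: go to q_0, push B# → (q_0, bba, B#)
  read b, top B: go to q_2, push ε → (q_2, ba, #)
  read b, top #: go to q_1, push A# → (q_1, a, A#)
  read a, top A: go to q_2, push A → (q_2, ε, A#)
All input consumed; stack is A#, not empty, and no further ε-move applies.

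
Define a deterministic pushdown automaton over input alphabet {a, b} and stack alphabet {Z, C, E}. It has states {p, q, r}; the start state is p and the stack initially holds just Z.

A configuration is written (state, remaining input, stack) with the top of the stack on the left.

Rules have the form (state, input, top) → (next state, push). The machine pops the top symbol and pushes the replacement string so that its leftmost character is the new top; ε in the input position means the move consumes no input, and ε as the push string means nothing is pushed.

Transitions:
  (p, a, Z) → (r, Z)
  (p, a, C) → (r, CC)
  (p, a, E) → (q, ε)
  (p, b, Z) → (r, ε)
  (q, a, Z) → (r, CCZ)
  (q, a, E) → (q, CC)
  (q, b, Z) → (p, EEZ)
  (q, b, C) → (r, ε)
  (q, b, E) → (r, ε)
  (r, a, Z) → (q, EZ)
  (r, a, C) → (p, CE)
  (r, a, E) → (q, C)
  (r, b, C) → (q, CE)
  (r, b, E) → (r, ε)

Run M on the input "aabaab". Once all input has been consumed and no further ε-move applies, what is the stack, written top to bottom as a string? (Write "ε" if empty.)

CZ

(p, aabaab, Z)
  read a, top Z: go to r, push Z → (r, abaab, Z)
  read a, top Z: go to q, push EZ → (q, baab, EZ)
  read b, top E: go to r, push ε → (r, aab, Z)
  read a, top Z: go to q, push EZ → (q, ab, EZ)
  read a, top E: go to q, push CC → (q, b, CCZ)
  read b, top C: go to r, push ε → (r, ε, CZ)
All input consumed in state r with stack CZ.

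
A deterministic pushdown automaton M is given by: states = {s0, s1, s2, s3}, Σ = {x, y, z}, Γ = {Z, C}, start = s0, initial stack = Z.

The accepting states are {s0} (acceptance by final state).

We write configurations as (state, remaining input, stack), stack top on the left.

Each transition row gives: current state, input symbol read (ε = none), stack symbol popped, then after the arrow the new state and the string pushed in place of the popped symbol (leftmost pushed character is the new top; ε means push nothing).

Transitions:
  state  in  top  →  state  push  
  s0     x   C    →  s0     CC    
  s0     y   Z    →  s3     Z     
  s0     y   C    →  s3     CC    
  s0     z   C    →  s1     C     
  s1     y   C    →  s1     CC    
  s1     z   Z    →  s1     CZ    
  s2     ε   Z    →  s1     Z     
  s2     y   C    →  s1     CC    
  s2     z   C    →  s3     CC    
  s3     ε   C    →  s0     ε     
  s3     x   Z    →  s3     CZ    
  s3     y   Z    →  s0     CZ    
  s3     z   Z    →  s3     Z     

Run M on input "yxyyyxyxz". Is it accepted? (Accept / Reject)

(s0, yxyyyxyxz, Z)
  read y, top Z: go to s3, push Z → (s3, xyyyxyxz, Z)
  read x, top Z: go to s3, push CZ → (s3, yyyxyxz, CZ)
  ε-move, top C: go to s0, push ε → (s0, yyyxyxz, Z)
  read y, top Z: go to s3, push Z → (s3, yyxyxz, Z)
  read y, top Z: go to s0, push CZ → (s0, yxyxz, CZ)
  read y, top C: go to s3, push CC → (s3, xyxz, CCZ)
  ε-move, top C: go to s0, push ε → (s0, xyxz, CZ)
  read x, top C: go to s0, push CC → (s0, yxz, CCZ)
  read y, top C: go to s3, push CC → (s3, xz, CCCZ)
  ε-move, top C: go to s0, push ε → (s0, xz, CCZ)
  read x, top C: go to s0, push CC → (s0, z, CCCZ)
  read z, top C: go to s1, push C → (s1, ε, CCCZ)
All input consumed; state s1 ∉ F and no further ε-move applies.

Reject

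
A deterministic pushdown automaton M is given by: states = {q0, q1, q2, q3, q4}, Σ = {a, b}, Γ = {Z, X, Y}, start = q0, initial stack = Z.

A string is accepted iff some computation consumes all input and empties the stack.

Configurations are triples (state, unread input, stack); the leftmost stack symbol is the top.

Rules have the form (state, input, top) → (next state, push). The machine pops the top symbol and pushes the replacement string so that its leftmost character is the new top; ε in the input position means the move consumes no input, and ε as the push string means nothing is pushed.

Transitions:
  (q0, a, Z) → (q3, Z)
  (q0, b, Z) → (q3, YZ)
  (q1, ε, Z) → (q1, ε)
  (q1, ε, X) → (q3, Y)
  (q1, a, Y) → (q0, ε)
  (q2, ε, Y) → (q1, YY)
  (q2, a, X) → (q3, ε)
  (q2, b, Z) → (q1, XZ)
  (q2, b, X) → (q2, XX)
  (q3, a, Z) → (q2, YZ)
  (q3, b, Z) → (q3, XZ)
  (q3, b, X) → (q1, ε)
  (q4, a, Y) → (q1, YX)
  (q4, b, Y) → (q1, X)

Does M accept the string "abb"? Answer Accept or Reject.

Accept

(q0, abb, Z) ⊢ (q3, bb, Z) ⊢ (q3, b, XZ) ⊢ (q1, ε, Z) ⊢ (q1, ε, ε)
All input consumed and the stack is empty.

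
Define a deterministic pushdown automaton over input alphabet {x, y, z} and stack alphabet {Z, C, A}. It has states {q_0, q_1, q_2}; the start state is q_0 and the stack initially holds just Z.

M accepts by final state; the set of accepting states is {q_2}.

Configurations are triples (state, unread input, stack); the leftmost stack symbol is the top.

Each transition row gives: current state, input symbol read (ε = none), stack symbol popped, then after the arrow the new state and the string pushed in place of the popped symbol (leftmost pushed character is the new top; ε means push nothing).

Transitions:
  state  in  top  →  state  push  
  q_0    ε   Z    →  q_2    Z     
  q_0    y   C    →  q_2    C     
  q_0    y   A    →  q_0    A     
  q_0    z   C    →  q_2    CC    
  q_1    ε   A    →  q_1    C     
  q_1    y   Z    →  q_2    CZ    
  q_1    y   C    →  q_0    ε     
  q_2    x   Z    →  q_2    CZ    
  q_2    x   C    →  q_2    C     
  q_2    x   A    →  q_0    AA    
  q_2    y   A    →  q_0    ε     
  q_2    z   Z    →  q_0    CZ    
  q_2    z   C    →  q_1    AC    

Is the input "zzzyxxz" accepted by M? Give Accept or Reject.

Reject

(q_0, zzzyxxz, Z)
  ε-move, top Z: go to q_2, push Z → (q_2, zzzyxxz, Z)
  read z, top Z: go to q_0, push CZ → (q_0, zzyxxz, CZ)
  read z, top C: go to q_2, push CC → (q_2, zyxxz, CCZ)
  read z, top C: go to q_1, push AC → (q_1, yxxz, ACCZ)
  ε-move, top A: go to q_1, push C → (q_1, yxxz, CCCZ)
  read y, top C: go to q_0, push ε → (q_0, xxz, CCZ)
No transition applies at (q_0, xxz, CCZ); input not fully consumed.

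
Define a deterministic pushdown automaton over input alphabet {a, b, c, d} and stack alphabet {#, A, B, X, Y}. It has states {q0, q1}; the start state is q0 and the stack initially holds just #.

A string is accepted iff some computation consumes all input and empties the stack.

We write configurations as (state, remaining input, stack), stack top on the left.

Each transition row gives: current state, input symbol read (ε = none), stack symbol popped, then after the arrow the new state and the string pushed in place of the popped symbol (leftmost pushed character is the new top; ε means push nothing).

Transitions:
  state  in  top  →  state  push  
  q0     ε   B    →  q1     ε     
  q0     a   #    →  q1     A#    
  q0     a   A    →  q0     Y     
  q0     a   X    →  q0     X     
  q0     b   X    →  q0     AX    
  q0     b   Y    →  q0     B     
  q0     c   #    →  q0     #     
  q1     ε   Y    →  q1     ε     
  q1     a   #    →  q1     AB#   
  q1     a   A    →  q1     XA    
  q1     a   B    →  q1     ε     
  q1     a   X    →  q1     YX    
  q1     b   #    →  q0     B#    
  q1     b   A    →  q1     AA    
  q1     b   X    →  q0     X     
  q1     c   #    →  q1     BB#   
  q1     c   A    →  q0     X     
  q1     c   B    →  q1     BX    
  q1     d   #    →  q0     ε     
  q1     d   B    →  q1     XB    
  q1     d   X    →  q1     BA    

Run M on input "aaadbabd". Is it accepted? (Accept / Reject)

(q0, aaadbabd, #)
  read a, top #: go to q1, push A# → (q1, aadbabd, A#)
  read a, top A: go to q1, push XA → (q1, adbabd, XA#)
  read a, top X: go to q1, push YX → (q1, dbabd, YXA#)
  ε-move, top Y: go to q1, push ε → (q1, dbabd, XA#)
  read d, top X: go to q1, push BA → (q1, babd, BAA#)
No transition applies at (q1, babd, BAA#); input not fully consumed.

Reject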